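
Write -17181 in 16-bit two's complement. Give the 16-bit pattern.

|-17181| = 17181 = 0100001100011101 in 16 bits.
Invert the bits: 1011110011100010. Add 1: 1011110011100011.

1011110011100011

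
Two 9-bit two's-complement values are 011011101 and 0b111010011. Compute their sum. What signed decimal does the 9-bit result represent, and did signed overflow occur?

176; no overflow

011011101 = 221 (signed)
0b111010011 → 111010011 = -45 (signed)
  011011101
+ 111010011
= 010110000  (discard carry-out 1)
Result 010110000: MSB = 0 → value 176.
Addends have opposite signs, so signed overflow cannot occur.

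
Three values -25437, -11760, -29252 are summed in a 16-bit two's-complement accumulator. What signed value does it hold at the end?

-913

-25437 + (-11760) = -37197 → wraps to 28339 (0110111010110011)
28339 + (-29252) = -913 (1111110001101111)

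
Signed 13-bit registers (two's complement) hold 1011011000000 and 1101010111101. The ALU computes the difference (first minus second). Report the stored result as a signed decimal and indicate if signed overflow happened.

-1021; no overflow

1011011000000 = -2368 (signed)
1101010111101 = -1347 (signed)
Subtract via negate-and-add: invert 1101010111101 + 1 = 0010101000011 (i.e. 1347).
  1011011000000
+ 0010101000011
= 1110000000011
Result 1110000000011: MSB = 1 → 7171 − 8192 = -1021.
Addends (after negating the subtrahend) have opposite signs, so signed overflow cannot occur.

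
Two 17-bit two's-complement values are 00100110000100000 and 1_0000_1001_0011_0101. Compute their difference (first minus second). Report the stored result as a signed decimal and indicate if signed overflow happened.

-48405; overflow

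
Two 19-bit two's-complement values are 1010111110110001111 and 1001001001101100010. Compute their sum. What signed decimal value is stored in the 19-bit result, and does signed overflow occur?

1010111110110001111 = -164465 (signed)
1001001001101100010 = -224414 (signed)
  1010111110110001111
+ 1001001001101100010
= 0100001000011110001  (discard carry-out 1)
Result 0100001000011110001: MSB = 0 → value 135409.
Both addends are negative but the stored result is non-negative: signed overflow. The true value -164465 + (-224414) = -388879 lies outside [-262144, 262143].

135409; overflow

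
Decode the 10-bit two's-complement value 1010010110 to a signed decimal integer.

MSB is 1, so the value is negative.
Unsigned reading: 662. Subtract 2^10 = 1024: 662 − 1024 = -362.

-362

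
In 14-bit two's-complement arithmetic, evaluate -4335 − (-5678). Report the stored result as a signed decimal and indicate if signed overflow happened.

1343; no overflow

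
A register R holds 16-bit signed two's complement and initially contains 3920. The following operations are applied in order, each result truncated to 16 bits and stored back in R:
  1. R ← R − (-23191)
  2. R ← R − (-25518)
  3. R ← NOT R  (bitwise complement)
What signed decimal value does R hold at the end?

12906

Start: R = 3920 = 0000111101010000.
R = 3920 − (-23191) = 27111 = 0110100111100111
R = 27111 − (-25518) = 52629; wraps to -12907 = 1100110110010101
R = NOT 1100110110010101 = 0011001001101010 = 12906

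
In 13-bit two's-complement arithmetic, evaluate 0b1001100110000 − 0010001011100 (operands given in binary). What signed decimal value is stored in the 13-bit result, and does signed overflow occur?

3796; overflow

0b1001100110000 → 1001100110000 = -3280 (signed)
0010001011100 = 1116 (signed)
Subtract via negate-and-add: invert 0010001011100 + 1 = 1101110100100 (i.e. -1116).
  1001100110000
+ 1101110100100
= 0111011010100  (discard carry-out 1)
Result 0111011010100: MSB = 0 → value 3796.
Both addends (after negating the subtrahend) are negative but the stored result is non-negative: signed overflow. The true value -3280 − 1116 = -4396 lies outside [-4096, 4095].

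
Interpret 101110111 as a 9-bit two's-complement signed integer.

-137

MSB is 1, so the value is negative.
Unsigned reading: 375. Subtract 2^9 = 512: 375 − 512 = -137.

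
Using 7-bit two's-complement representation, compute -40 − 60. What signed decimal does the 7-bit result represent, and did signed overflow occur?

-40 → 1011000
60 → 0111100
Subtract via negate-and-add: invert 0111100 + 1 = 1000100 (i.e. -60).
  1011000
+ 1000100
= 0011100  (discard carry-out 1)
Result 0011100: MSB = 0 → value 28.
Both addends (after negating the subtrahend) are negative but the stored result is non-negative: signed overflow. The true value -40 − 60 = -100 lies outside [-64, 63].

28; overflow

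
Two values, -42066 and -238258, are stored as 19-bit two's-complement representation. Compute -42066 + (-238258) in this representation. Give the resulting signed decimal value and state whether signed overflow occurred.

243964; overflow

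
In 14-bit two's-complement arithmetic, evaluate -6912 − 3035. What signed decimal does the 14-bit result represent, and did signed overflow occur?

6437; overflow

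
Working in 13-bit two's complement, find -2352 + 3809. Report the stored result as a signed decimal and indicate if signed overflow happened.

1457; no overflow

-2352 → 1011011010000
3809 → 0111011100001
  1011011010000
+ 0111011100001
= 0010110110001  (discard carry-out 1)
Result 0010110110001: MSB = 0 → value 1457.
Addends have opposite signs, so signed overflow cannot occur.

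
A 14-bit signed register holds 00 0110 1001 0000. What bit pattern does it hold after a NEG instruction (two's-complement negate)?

Invert: 11100101101111. Add 1: 11100101110000.
Check: 00011010010000 = 1680, 11100101110000 = -1680.

11100101110000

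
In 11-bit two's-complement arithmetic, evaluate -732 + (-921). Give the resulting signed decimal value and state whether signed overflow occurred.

395; overflow

-732 → 10100100100
-921 → 10001100111
  10100100100
+ 10001100111
= 00110001011  (discard carry-out 1)
Result 00110001011: MSB = 0 → value 395.
Both addends are negative but the stored result is non-negative: signed overflow. The true value -732 + (-921) = -1653 lies outside [-1024, 1023].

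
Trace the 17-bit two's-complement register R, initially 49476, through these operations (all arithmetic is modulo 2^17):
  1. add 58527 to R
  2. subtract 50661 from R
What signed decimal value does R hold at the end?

Start: R = 49476 = 01100000101000100.
R = 49476 + 58527 = 108003; wraps to -23069 = 11010010111100011
R = -23069 − 50661 = -73730; wraps to 57342 = 01101111111111110

57342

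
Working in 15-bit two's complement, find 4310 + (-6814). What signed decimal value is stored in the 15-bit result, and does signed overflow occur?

-2504; no overflow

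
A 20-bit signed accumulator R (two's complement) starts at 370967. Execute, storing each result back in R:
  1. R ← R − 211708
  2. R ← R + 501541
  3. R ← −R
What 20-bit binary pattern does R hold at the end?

01011110101011000000

Start: R = 370967 = 01011010100100010111.
R = 370967 − 211708 = 159259 = 00100110111000011011
R = 159259 + 501541 = 660800; wraps to -387776 = 10100001010101000000
R = −(-387776) = 387776 = 01011110101011000000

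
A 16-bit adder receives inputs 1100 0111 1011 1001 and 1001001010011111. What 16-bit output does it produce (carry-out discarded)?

0101101001011000

  1100011110111001
+ 1001001010011111
= 0101101001011000  (discard carry-out 1)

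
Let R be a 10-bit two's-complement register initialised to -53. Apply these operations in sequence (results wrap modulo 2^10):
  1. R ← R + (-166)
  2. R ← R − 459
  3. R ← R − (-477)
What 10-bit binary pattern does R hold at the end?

1100110111

Start: R = -53 = 1111001011.
R = -53 + (-166) = -219 = 1100100101
R = -219 − 459 = -678; wraps to 346 = 0101011010
R = 346 − (-477) = 823; wraps to -201 = 1100110111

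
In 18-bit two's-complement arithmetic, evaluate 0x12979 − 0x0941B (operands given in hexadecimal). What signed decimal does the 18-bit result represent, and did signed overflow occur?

0x12979 = 010010100101111001 = 76153 (signed)
0x0941B = 001001010000011011 = 37915 (signed)
Subtract via negate-and-add: invert 001001010000011011 + 1 = 110110101111100101 (i.e. -37915).
  010010100101111001
+ 110110101111100101
= 001001010101011110  (discard carry-out 1)
Result 001001010101011110: MSB = 0 → value 38238.
Addends (after negating the subtrahend) have opposite signs, so signed overflow cannot occur.

38238; no overflow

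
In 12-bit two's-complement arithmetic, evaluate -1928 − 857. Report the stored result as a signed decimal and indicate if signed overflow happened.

1311; overflow

-1928 → 100001111000
857 → 001101011001
Subtract via negate-and-add: invert 001101011001 + 1 = 110010100111 (i.e. -857).
  100001111000
+ 110010100111
= 010100011111  (discard carry-out 1)
Result 010100011111: MSB = 0 → value 1311.
Both addends (after negating the subtrahend) are negative but the stored result is non-negative: signed overflow. The true value -1928 − 857 = -2785 lies outside [-2048, 2047].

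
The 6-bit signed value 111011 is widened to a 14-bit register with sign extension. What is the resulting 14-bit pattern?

MSB of 111011 is 1; replicate it into the new high bits.
11111111|111011 → 11111111111011 (still -5).

11111111111011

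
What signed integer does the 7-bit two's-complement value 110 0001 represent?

-31

MSB is 1, so the value is negative.
Invert: 0011110. Add 1: 0011111 = 31. So the value is −31.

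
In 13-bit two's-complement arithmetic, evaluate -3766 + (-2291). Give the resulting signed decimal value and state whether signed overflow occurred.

2135; overflow

-3766 → 1000101001010
-2291 → 1011100001101
  1000101001010
+ 1011100001101
= 0100001010111  (discard carry-out 1)
Result 0100001010111: MSB = 0 → value 2135.
Both addends are negative but the stored result is non-negative: signed overflow. The true value -3766 + (-2291) = -6057 lies outside [-4096, 4095].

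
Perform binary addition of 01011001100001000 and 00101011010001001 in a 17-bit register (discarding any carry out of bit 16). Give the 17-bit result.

10000100110010001

  01011001100001000
+ 00101011010001001
= 10000100110010001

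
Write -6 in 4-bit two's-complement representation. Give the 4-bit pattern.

|-6| = 6 = 0110 in 4 bits.
Invert the bits: 1001. Add 1: 1010.
Check: 1010 reads as 10 − 16 = -6.

1010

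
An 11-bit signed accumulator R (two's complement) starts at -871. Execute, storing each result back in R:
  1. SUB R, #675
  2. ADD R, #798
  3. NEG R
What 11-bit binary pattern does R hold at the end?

Start: R = -871 = 10010011001.
R = -871 − 675 = -1546; wraps to 502 = 00111110110
R = 502 + 798 = 1300; wraps to -748 = 10100010100
R = −(-748) = 748 = 01011101100

01011101100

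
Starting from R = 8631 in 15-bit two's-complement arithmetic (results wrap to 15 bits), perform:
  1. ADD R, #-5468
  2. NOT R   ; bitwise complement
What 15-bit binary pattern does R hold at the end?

Start: R = 8631 = 010000110110111.
R = 8631 + (-5468) = 3163 = 000110001011011
R = NOT 000110001011011 = 111001110100100 = -3164

111001110100100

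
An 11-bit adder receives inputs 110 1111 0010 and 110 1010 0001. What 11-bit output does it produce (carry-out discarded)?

10110010011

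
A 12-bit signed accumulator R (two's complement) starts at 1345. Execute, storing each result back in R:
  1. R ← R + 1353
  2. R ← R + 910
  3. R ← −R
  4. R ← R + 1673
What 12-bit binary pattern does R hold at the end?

100001110001

Start: R = 1345 = 010101000001.
R = 1345 + 1353 = 2698; wraps to -1398 = 101010001010
R = -1398 + 910 = -488 = 111000011000
R = −(-488) = 488 = 000111101000
R = 488 + 1673 = 2161; wraps to -1935 = 100001110001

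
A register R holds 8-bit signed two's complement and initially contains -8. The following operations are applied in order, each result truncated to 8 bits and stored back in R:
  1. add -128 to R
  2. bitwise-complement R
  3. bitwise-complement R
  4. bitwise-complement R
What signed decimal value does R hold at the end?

Start: R = -8 = 11111000.
R = -8 + (-128) = -136; wraps to 120 = 01111000
R = NOT 01111000 = 10000111 = -121
R = NOT 10000111 = 01111000 = 120
R = NOT 01111000 = 10000111 = -121

-121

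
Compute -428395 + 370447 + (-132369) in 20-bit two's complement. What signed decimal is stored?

-190317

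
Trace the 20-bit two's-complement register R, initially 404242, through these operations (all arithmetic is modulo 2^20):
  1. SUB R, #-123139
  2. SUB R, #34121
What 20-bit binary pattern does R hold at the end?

Start: R = 404242 = 01100010101100010010.
R = 404242 − (-123139) = 527381; wraps to -521195 = 10000000110000010101
R = -521195 − 34121 = -555316; wraps to 493260 = 01111000011011001100

01111000011011001100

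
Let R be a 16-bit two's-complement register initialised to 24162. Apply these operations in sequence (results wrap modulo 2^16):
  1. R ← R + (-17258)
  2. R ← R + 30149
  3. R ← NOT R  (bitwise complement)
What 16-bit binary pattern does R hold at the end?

Start: R = 24162 = 0101111001100010.
R = 24162 + (-17258) = 6904 = 0001101011111000
R = 6904 + 30149 = 37053; wraps to -28483 = 1001000010111101
R = NOT 1001000010111101 = 0110111101000010 = 28482

0110111101000010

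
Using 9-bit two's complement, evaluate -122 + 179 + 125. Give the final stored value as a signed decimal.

-122 + 179 = 57 (000111001)
57 + 125 = 182 (010110110)

182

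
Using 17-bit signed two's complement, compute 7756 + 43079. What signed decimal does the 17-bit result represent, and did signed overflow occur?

50835; no overflow

7756 → 00001111001001100
43079 → 01010100001000111
  00001111001001100
+ 01010100001000111
= 01100011010010011
Result 01100011010010011: MSB = 0 → value 50835.
Both addends are non-negative and so is the stored result: no signed overflow.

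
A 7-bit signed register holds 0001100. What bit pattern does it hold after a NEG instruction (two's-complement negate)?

Invert: 1110011. Add 1: 1110100.
Check: 0001100 = 12, 1110100 = -12.

1110100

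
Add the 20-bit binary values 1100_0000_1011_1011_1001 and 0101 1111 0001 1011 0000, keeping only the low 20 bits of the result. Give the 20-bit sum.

00011111110101101001

  11000000101110111001
+ 01011111000110110000
= 00011111110101101001  (discard carry-out 1)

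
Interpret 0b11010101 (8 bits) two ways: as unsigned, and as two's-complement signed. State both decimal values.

Unsigned: 11010101 = 213.
Signed: MSB=1 → 213 − 256 = -43.

unsigned = 213, signed = -43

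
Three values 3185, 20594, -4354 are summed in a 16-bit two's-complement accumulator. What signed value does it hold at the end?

19425

3185 + 20594 = 23779 (0101110011100011)
23779 + (-4354) = 19425 (0100101111100001)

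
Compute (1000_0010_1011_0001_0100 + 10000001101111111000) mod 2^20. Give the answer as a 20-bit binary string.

00000100011100001100

  10000010101100010100
+ 10000001101111111000
= 00000100011100001100  (discard carry-out 1)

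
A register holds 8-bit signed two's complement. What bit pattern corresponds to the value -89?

|-89| = 89 = 01011001 in 8 bits.
Invert the bits: 10100110. Add 1: 10100111.
Check: 10100111 reads as 167 − 256 = -89.

10100111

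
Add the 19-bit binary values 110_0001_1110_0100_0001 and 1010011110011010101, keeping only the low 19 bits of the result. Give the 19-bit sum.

0110101101100010110

  1100001111001000001
+ 1010011110011010101
= 0110101101100010110  (discard carry-out 1)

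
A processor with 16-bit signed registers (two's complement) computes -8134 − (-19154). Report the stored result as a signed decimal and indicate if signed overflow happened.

11020; no overflow

-8134 → 1110000000111010
-19154 → 1011010100101110
Subtract via negate-and-add: invert 1011010100101110 + 1 = 0100101011010010 (i.e. 19154).
  1110000000111010
+ 0100101011010010
= 0010101100001100  (discard carry-out 1)
Result 0010101100001100: MSB = 0 → value 11020.
Addends (after negating the subtrahend) have opposite signs, so signed overflow cannot occur.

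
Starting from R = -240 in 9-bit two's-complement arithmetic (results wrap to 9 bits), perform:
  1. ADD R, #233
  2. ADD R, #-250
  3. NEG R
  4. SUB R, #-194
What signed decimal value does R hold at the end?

Start: R = -240 = 100010000.
R = -240 + 233 = -7 = 111111001
R = -7 + (-250) = -257; wraps to 255 = 011111111
R = −(255) = -255 = 100000001
R = -255 − (-194) = -61 = 111000011

-61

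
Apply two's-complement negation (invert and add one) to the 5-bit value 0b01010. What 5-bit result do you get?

Invert: 10101. Add 1: 10110.
Check: 01010 = 10, 10110 = -10.

10110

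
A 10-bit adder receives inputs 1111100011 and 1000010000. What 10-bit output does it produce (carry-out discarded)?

0111110011

  1111100011
+ 1000010000
= 0111110011  (discard carry-out 1)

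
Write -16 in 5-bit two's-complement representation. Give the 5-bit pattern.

10000

|-16| = 16 = 10000 in 5 bits.
Invert the bits: 01111. Add 1: 10000.
Check: 10000 reads as 16 − 32 = -16.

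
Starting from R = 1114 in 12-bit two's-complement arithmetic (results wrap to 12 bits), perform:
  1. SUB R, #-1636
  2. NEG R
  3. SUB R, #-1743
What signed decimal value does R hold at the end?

-1007

Start: R = 1114 = 010001011010.
R = 1114 − (-1636) = 2750; wraps to -1346 = 101010111110
R = −(-1346) = 1346 = 010101000010
R = 1346 − (-1743) = 3089; wraps to -1007 = 110000010001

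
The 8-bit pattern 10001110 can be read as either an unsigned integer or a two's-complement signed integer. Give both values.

unsigned = 142, signed = -114

Unsigned: 10001110 = 142.
Signed: MSB=1 → 142 − 256 = -114.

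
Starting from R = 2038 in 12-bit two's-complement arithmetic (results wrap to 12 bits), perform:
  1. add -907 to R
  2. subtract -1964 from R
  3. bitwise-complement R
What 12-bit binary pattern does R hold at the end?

001111101000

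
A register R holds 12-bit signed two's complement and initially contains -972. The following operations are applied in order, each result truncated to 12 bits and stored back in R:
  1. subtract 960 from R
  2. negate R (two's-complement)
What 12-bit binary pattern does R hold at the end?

Start: R = -972 = 110000110100.
R = -972 − 960 = -1932 = 100001110100
R = −(-1932) = 1932 = 011110001100

011110001100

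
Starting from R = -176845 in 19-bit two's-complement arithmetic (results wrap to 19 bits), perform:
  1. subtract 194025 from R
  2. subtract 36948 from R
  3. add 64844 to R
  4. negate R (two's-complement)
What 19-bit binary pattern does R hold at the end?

Start: R = -176845 = 1010100110100110011.
R = -176845 − 194025 = -370870; wraps to 153418 = 0100101011101001010
R = 153418 − 36948 = 116470 = 0011100011011110110
R = 116470 + 64844 = 181314 = 0101100010001000010
R = −(181314) = -181314 = 1010011101110111110

1010011101110111110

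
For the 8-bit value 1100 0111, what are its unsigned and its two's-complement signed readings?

Unsigned: 11000111 = 199.
Signed: MSB=1 → 199 − 256 = -57.

unsigned = 199, signed = -57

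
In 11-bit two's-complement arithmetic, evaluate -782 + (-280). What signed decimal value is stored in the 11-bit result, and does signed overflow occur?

986; overflow

-782 → 10011110010
-280 → 11011101000
  10011110010
+ 11011101000
= 01111011010  (discard carry-out 1)
Result 01111011010: MSB = 0 → value 986.
Both addends are negative but the stored result is non-negative: signed overflow. The true value -782 + (-280) = -1062 lies outside [-1024, 1023].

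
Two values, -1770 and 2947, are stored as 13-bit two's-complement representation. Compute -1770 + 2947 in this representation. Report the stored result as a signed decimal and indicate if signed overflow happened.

-1770 → 1100100010110
2947 → 0101110000011
  1100100010110
+ 0101110000011
= 0010010011001  (discard carry-out 1)
Result 0010010011001: MSB = 0 → value 1177.
Addends have opposite signs, so signed overflow cannot occur.

1177; no overflow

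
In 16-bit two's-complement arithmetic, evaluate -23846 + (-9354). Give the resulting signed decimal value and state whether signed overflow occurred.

32336; overflow

-23846 → 1010001011011010
-9354 → 1101101101110110
  1010001011011010
+ 1101101101110110
= 0111111001010000  (discard carry-out 1)
Result 0111111001010000: MSB = 0 → value 32336.
Both addends are negative but the stored result is non-negative: signed overflow. The true value -23846 + (-9354) = -33200 lies outside [-32768, 32767].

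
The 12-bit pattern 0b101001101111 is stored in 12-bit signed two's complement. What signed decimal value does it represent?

-1425

MSB is 1, so the value is negative.
Unsigned reading: 2671. Subtract 2^12 = 4096: 2671 − 4096 = -1425.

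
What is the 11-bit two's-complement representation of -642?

|-642| = 642 = 01010000010 in 11 bits.
Invert the bits: 10101111101. Add 1: 10101111110.
Check: 10101111110 reads as 1406 − 2048 = -642.

10101111110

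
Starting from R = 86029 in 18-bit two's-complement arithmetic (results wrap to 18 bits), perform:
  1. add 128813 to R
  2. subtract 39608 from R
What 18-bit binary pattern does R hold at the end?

101010110010000010

Start: R = 86029 = 010101000000001101.
R = 86029 + 128813 = 214842; wraps to -47302 = 110100011100111010
R = -47302 − 39608 = -86910 = 101010110010000010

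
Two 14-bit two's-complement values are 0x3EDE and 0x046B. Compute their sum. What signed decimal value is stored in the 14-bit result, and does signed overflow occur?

841; no overflow

0x3EDE = 11111011011110 = -290 (signed)
0x046B = 00010001101011 = 1131 (signed)
  11111011011110
+ 00010001101011
= 00001101001001  (discard carry-out 1)
Result 00001101001001: MSB = 0 → value 841.
Addends have opposite signs, so signed overflow cannot occur.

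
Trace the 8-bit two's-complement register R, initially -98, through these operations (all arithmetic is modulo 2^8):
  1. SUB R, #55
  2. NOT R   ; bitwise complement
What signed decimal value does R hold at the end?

-104

Start: R = -98 = 10011110.
R = -98 − 55 = -153; wraps to 103 = 01100111
R = NOT 01100111 = 10011000 = -104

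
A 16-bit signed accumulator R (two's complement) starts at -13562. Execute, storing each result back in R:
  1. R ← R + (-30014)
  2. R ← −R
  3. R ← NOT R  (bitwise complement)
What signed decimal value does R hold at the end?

21959

Start: R = -13562 = 1100101100000110.
R = -13562 + (-30014) = -43576; wraps to 21960 = 0101010111001000
R = −(21960) = -21960 = 1010101000111000
R = NOT 1010101000111000 = 0101010111000111 = 21959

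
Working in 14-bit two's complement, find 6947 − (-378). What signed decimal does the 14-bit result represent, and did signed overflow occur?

7325; no overflow

6947 → 01101100100011
-378 → 11111010000110
Subtract via negate-and-add: invert 11111010000110 + 1 = 00000101111010 (i.e. 378).
  01101100100011
+ 00000101111010
= 01110010011101
Result 01110010011101: MSB = 0 → value 7325.
Both addends (after negating the subtrahend) are non-negative and so is the stored result: no signed overflow.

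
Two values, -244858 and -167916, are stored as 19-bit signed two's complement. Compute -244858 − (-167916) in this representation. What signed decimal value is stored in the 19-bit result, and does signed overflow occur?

-76942; no overflow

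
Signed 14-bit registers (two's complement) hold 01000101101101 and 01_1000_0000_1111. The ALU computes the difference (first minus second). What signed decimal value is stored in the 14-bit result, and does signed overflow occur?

-1698; no overflow

01000101101101 = 4461 (signed)
01_1000_0000_1111 → 01100000001111 = 6159 (signed)
Subtract via negate-and-add: invert 01100000001111 + 1 = 10011111110001 (i.e. -6159).
  01000101101101
+ 10011111110001
= 11100101011110
Result 11100101011110: MSB = 1 → 14686 − 16384 = -1698.
Addends (after negating the subtrahend) have opposite signs, so signed overflow cannot occur.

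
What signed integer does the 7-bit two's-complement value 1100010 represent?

-30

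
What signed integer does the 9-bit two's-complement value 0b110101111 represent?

-81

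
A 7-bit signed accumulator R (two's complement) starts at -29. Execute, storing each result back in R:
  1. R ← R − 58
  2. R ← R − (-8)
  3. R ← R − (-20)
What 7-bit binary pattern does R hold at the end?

Start: R = -29 = 1100011.
R = -29 − 58 = -87; wraps to 41 = 0101001
R = 41 − (-8) = 49 = 0110001
R = 49 − (-20) = 69; wraps to -59 = 1000101

1000101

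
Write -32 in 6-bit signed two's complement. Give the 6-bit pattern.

100000

|-32| = 32 = 100000 in 6 bits.
Invert the bits: 011111. Add 1: 100000.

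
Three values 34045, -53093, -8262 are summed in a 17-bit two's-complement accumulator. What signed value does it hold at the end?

-27310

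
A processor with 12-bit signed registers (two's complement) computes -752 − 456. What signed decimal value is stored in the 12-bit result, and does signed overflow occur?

-1208; no overflow

-752 → 110100010000
456 → 000111001000
Subtract via negate-and-add: invert 000111001000 + 1 = 111000111000 (i.e. -456).
  110100010000
+ 111000111000
= 101101001000  (discard carry-out 1)
Result 101101001000: MSB = 1 → 2888 − 4096 = -1208.
Both addends (after negating the subtrahend) are negative and so is the stored result: no signed overflow.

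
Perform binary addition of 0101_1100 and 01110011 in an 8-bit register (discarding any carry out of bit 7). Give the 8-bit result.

11001111

  01011100
+ 01110011
= 11001111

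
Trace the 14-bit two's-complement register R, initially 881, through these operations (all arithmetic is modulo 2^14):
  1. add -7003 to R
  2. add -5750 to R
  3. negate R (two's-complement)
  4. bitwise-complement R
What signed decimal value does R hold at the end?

4511

Start: R = 881 = 00001101110001.
R = 881 + (-7003) = -6122 = 10100000010110
R = -6122 + (-5750) = -11872; wraps to 4512 = 01000110100000
R = −(4512) = -4512 = 10111001100000
R = NOT 10111001100000 = 01000110011111 = 4511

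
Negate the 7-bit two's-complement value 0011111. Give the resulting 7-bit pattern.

1100001

Invert: 1100000. Add 1: 1100001.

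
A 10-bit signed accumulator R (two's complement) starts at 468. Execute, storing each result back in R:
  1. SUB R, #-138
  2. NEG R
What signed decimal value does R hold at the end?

418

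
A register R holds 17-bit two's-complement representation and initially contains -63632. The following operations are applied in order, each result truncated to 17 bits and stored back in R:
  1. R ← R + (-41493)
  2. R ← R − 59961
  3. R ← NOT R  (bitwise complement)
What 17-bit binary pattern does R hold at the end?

01000010011011101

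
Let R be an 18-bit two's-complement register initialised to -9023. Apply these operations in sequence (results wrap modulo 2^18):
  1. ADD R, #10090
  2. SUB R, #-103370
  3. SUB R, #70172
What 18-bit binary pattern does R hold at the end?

001000010111011001

Start: R = -9023 = 111101110011000001.
R = -9023 + 10090 = 1067 = 000000010000101011
R = 1067 − (-103370) = 104437 = 011001011111110101
R = 104437 − 70172 = 34265 = 001000010111011001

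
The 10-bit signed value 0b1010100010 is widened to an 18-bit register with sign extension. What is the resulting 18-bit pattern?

111111111010100010

MSB of 1010100010 is 1; replicate it into the new high bits.
11111111|1010100010 → 111111111010100010 (still -350).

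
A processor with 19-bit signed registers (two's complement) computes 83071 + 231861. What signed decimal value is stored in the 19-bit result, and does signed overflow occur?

83071 → 0010100010001111111
231861 → 0111000100110110101
  0010100010001111111
+ 0111000100110110101
= 1001100111000110100
Result 1001100111000110100: MSB = 1 → 314932 − 524288 = -209356.
Both addends are non-negative but the stored result is negative: signed overflow. The true value 83071 + 231861 = 314932 lies outside [-262144, 262143].

-209356; overflow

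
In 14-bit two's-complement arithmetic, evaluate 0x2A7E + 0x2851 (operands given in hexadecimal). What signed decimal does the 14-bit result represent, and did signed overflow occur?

4815; overflow

0x2A7E = 10101001111110 = -5506 (signed)
0x2851 = 10100001010001 = -6063 (signed)
  10101001111110
+ 10100001010001
= 01001011001111  (discard carry-out 1)
Result 01001011001111: MSB = 0 → value 4815.
Both addends are negative but the stored result is non-negative: signed overflow. The true value -5506 + (-6063) = -11569 lies outside [-8192, 8191].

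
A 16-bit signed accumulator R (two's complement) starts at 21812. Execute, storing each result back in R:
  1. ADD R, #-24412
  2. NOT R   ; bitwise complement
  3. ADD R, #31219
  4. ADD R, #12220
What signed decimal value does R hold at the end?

-19498

Start: R = 21812 = 0101010100110100.
R = 21812 + (-24412) = -2600 = 1111010111011000
R = NOT 1111010111011000 = 0000101000100111 = 2599
R = 2599 + 31219 = 33818; wraps to -31718 = 1000010000011010
R = -31718 + 12220 = -19498 = 1011001111010110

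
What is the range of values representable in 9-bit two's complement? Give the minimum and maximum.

min = -256, max = 255

Minimum: −2^8 = -256.
Maximum: 2^8 − 1 = 255.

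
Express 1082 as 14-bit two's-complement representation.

1082 is non-negative, so write it directly in 14 bits: 00010000111010.

00010000111010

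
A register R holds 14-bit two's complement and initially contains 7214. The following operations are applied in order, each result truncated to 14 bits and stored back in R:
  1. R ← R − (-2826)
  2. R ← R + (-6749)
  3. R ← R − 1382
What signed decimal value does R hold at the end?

1909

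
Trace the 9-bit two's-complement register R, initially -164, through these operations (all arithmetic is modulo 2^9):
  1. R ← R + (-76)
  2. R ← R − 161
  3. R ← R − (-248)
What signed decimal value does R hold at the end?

Start: R = -164 = 101011100.
R = -164 + (-76) = -240 = 100010000
R = -240 − 161 = -401; wraps to 111 = 001101111
R = 111 − (-248) = 359; wraps to -153 = 101100111

-153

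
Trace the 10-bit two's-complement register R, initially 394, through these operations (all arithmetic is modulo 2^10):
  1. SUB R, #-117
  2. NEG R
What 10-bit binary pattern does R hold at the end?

1000000001

Start: R = 394 = 0110001010.
R = 394 − (-117) = 511 = 0111111111
R = −(511) = -511 = 1000000001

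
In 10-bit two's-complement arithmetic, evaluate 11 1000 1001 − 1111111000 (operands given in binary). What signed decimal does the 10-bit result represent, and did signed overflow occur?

11 1000 1001 → 1110001001 = -119 (signed)
1111111000 = -8 (signed)
Subtract via negate-and-add: invert 1111111000 + 1 = 0000001000 (i.e. 8).
  1110001001
+ 0000001000
= 1110010001
Result 1110010001: MSB = 1 → 913 − 1024 = -111.
Addends (after negating the subtrahend) have opposite signs, so signed overflow cannot occur.

-111; no overflow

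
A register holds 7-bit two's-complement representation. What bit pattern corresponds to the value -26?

1100110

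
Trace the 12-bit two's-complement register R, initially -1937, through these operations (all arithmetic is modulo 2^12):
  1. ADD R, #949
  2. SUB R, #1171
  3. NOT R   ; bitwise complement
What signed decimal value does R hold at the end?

-1938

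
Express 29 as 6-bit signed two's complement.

011101

29 is non-negative, so write it directly in 6 bits: 011101.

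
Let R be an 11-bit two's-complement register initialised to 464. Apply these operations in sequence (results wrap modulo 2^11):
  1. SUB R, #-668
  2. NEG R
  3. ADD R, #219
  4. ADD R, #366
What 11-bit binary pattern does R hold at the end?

10111011101

Start: R = 464 = 00111010000.
R = 464 − (-668) = 1132; wraps to -916 = 10001101100
R = −(-916) = 916 = 01110010100
R = 916 + 219 = 1135; wraps to -913 = 10001101111
R = -913 + 366 = -547 = 10111011101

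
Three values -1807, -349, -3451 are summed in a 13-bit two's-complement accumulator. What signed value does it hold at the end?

2585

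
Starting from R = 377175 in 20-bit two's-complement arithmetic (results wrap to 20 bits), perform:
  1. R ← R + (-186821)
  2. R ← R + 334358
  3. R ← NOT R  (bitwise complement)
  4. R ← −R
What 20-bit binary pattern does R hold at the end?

Start: R = 377175 = 01011100000101010111.
R = 377175 + (-186821) = 190354 = 00101110011110010010
R = 190354 + 334358 = 524712; wraps to -523864 = 10000000000110101000
R = NOT 10000000000110101000 = 01111111111001010111 = 523863
R = −(523863) = -523863 = 10000000000110101001

10000000000110101001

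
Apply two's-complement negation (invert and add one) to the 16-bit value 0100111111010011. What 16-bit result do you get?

1011000000101101

Invert: 1011000000101100. Add 1: 1011000000101101.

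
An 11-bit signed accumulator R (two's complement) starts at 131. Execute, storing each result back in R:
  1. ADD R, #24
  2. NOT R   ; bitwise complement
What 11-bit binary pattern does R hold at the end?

11101100100

Start: R = 131 = 00010000011.
R = 131 + 24 = 155 = 00010011011
R = NOT 00010011011 = 11101100100 = -156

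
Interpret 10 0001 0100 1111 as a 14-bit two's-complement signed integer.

-7857

MSB is 1, so the value is negative.
Invert: 01111010110000. Add 1: 01111010110001 = 7857. So the value is −7857.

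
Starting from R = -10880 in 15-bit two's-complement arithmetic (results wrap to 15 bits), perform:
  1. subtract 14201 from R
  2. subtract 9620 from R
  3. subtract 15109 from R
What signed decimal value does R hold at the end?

15726

Start: R = -10880 = 101010110000000.
R = -10880 − 14201 = -25081; wraps to 7687 = 001111000000111
R = 7687 − 9620 = -1933 = 111100001110011
R = -1933 − 15109 = -17042; wraps to 15726 = 011110101101110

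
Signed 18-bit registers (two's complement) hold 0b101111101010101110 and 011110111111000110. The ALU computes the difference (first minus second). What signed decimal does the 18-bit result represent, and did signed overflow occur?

0b101111101010101110 → 101111101010101110 = -66898 (signed)
011110111111000110 = 126918 (signed)
Subtract via negate-and-add: invert 011110111111000110 + 1 = 100001000000111010 (i.e. -126918).
  101111101010101110
+ 100001000000111010
= 010000101011101000  (discard carry-out 1)
Result 010000101011101000: MSB = 0 → value 68328.
Both addends (after negating the subtrahend) are negative but the stored result is non-negative: signed overflow. The true value -66898 − 126918 = -193816 lies outside [-131072, 131071].

68328; overflow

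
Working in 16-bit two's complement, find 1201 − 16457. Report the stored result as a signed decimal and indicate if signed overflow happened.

1201 → 0000010010110001
16457 → 0100000001001001
Subtract via negate-and-add: invert 0100000001001001 + 1 = 1011111110110111 (i.e. -16457).
  0000010010110001
+ 1011111110110111
= 1100010001101000
Result 1100010001101000: MSB = 1 → 50280 − 65536 = -15256.
Addends (after negating the subtrahend) have opposite signs, so signed overflow cannot occur.

-15256; no overflow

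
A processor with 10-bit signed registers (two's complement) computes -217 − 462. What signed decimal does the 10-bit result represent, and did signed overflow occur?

-217 → 1100100111
462 → 0111001110
Subtract via negate-and-add: invert 0111001110 + 1 = 1000110010 (i.e. -462).
  1100100111
+ 1000110010
= 0101011001  (discard carry-out 1)
Result 0101011001: MSB = 0 → value 345.
Both addends (after negating the subtrahend) are negative but the stored result is non-negative: signed overflow. The true value -217 − 462 = -679 lies outside [-512, 511].

345; overflow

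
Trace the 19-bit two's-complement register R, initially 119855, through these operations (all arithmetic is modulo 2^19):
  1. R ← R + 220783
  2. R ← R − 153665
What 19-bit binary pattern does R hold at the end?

0101101101001011101

Start: R = 119855 = 0011101010000101111.
R = 119855 + 220783 = 340638; wraps to -183650 = 1010011001010011110
R = -183650 − 153665 = -337315; wraps to 186973 = 0101101101001011101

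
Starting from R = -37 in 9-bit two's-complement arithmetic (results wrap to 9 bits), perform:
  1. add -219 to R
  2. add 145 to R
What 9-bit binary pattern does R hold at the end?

110010001

Start: R = -37 = 111011011.
R = -37 + (-219) = -256 = 100000000
R = -256 + 145 = -111 = 110010001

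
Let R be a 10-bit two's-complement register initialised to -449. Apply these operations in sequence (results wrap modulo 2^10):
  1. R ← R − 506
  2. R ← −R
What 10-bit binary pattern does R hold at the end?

1110111011

Start: R = -449 = 1000111111.
R = -449 − 506 = -955; wraps to 69 = 0001000101
R = −(69) = -69 = 1110111011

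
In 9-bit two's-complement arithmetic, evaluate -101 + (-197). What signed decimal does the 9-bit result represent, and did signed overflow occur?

-101 → 110011011
-197 → 100111011
  110011011
+ 100111011
= 011010110  (discard carry-out 1)
Result 011010110: MSB = 0 → value 214.
Both addends are negative but the stored result is non-negative: signed overflow. The true value -101 + (-197) = -298 lies outside [-256, 255].

214; overflow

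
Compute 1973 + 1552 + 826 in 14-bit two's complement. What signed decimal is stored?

4351

1973 + 1552 = 3525 (00110111000101)
3525 + 826 = 4351 (01000011111111)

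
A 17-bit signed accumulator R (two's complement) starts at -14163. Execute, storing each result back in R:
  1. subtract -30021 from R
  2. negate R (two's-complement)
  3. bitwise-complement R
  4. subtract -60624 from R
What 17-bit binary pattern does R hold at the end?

Start: R = -14163 = 11100100010101101.
R = -14163 − (-30021) = 15858 = 00011110111110010
R = −(15858) = -15858 = 11100001000001110
R = NOT 11100001000001110 = 00011110111110001 = 15857
R = 15857 − (-60624) = 76481; wraps to -54591 = 10010101011000001

10010101011000001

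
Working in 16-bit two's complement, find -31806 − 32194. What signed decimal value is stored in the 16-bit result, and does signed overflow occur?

1536; overflow

-31806 → 1000001111000010
32194 → 0111110111000010
Subtract via negate-and-add: invert 0111110111000010 + 1 = 1000001000111110 (i.e. -32194).
  1000001111000010
+ 1000001000111110
= 0000011000000000  (discard carry-out 1)
Result 0000011000000000: MSB = 0 → value 1536.
Both addends (after negating the subtrahend) are negative but the stored result is non-negative: signed overflow. The true value -31806 − 32194 = -64000 lies outside [-32768, 32767].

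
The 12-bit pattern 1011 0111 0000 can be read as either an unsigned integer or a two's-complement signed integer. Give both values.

Unsigned: 101101110000 = 2928.
Signed: MSB=1 → 2928 − 4096 = -1168.

unsigned = 2928, signed = -1168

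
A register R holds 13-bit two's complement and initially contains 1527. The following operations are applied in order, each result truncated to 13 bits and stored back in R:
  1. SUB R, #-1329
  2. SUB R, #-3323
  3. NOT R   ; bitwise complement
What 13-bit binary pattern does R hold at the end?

Start: R = 1527 = 0010111110111.
R = 1527 − (-1329) = 2856 = 0101100101000
R = 2856 − (-3323) = 6179; wraps to -2013 = 1100000100011
R = NOT 1100000100011 = 0011111011100 = 2012

0011111011100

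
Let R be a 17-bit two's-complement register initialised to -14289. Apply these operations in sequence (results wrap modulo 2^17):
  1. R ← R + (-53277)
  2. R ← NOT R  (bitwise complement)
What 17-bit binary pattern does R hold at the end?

10000011111101101

Start: R = -14289 = 11100100000101111.
R = -14289 + (-53277) = -67566; wraps to 63506 = 01111100000010010
R = NOT 01111100000010010 = 10000011111101101 = -63507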